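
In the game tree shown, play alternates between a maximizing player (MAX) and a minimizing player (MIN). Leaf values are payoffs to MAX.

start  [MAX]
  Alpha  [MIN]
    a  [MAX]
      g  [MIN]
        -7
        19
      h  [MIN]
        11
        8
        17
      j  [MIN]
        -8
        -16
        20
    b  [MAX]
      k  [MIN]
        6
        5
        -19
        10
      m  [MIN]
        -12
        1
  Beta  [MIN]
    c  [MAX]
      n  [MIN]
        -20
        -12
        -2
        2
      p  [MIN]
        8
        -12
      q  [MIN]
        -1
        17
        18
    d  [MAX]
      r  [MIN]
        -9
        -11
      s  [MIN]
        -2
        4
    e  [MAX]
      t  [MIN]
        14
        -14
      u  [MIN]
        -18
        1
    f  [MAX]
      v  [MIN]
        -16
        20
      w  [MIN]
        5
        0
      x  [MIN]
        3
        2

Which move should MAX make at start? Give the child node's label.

Alpha

g (MIN): min(-7, 19) = -7
h (MIN): min(11, 8, 17) = 8
j (MIN): min(-8, -16, 20) = -16
a (MAX): max(-7, 8, -16) = 8
k (MIN): min(6, 5, -19, 10) = -19
m (MIN): min(-12, 1) = -12
b (MAX): max(-19, -12) = -12
Alpha (MIN): min(8, -12) = -12
n (MIN): min(-20, -12, -2, 2) = -20
p (MIN): min(8, -12) = -12
q (MIN): min(-1, 17, 18) = -1
c (MAX): max(-20, -12, -1) = -1
r (MIN): min(-9, -11) = -11
s (MIN): min(-2, 4) = -2
d (MAX): max(-11, -2) = -2
t (MIN): min(14, -14) = -14
u (MIN): min(-18, 1) = -18
e (MAX): max(-14, -18) = -14
v (MIN): min(-16, 20) = -16
w (MIN): min(5, 0) = 0
x (MIN): min(3, 2) = 2
f (MAX): max(-16, 0, 2) = 2
Beta (MIN): min(-1, -2, -14, 2) = -14
start (MAX): max(-12, -14) = -12
MAX at start wants the highest of {Alpha=-12, Beta=-14}, so chooses Alpha.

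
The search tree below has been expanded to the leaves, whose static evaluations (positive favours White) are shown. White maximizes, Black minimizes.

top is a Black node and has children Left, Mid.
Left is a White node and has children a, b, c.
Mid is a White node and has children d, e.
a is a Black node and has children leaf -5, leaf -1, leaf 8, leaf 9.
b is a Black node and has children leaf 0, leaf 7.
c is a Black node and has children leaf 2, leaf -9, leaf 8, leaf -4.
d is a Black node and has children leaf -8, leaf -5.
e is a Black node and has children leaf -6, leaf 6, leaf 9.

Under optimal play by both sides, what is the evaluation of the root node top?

-6

a (Black): min(-5, -1, 8, 9) = -5
b (Black): min(0, 7) = 0
c (Black): min(2, -9, 8, -4) = -9
Left (White): max(-5, 0, -9) = 0
d (Black): min(-8, -5) = -8
e (Black): min(-6, 6, 9) = -6
Mid (White): max(-8, -6) = -6
top (Black): min(0, -6) = -6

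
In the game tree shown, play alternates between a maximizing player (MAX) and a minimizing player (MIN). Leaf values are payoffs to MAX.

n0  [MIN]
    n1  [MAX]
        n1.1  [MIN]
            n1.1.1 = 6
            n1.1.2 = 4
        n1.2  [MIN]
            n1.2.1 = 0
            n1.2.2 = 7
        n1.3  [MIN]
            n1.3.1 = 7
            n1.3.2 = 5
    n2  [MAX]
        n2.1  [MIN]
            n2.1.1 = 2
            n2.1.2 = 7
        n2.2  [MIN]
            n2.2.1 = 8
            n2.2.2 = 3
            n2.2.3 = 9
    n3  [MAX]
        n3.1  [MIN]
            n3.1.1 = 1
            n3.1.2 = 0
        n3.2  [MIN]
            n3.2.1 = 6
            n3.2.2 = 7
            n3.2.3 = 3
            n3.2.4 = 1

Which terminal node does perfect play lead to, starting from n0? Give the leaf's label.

n1.1 (MIN): min(6, 4) = 4
n1.2 (MIN): min(0, 7) = 0
n1.3 (MIN): min(7, 5) = 5
n1 (MAX): max(4, 0, 5) = 5
n2.1 (MIN): min(2, 7) = 2
n2.2 (MIN): min(8, 3, 9) = 3
n2 (MAX): max(2, 3) = 3
n3.1 (MIN): min(1, 0) = 0
n3.2 (MIN): min(6, 7, 3, 1) = 1
n3 (MAX): max(0, 1) = 1
n0 (MIN): min(5, 3, 1) = 1
At n0, MIN picks n3 (lowest: 1).
At n3, MAX picks n3.2 (highest: 1).
At n3.2, MIN picks n3.2.4 (lowest: 1).
Terminal value 1.

n3.2.4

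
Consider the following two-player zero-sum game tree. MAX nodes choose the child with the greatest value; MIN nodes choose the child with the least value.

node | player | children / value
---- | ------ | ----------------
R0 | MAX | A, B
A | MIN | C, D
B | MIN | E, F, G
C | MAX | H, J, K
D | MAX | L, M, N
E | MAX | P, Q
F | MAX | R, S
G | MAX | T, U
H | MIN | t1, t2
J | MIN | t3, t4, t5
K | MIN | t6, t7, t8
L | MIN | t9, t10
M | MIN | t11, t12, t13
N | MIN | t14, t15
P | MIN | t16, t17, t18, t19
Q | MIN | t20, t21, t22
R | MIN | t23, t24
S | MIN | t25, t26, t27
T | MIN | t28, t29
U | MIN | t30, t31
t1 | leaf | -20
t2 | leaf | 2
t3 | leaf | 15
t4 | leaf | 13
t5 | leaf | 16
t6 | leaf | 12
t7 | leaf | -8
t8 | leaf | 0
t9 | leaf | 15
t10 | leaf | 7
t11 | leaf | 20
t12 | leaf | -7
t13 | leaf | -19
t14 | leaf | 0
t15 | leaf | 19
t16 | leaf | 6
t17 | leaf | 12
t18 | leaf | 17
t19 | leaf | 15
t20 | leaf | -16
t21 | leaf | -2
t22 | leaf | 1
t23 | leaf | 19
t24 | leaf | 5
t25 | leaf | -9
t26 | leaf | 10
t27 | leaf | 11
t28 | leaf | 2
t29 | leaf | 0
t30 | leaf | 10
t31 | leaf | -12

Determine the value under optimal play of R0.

7

H (MIN): min(-20, 2) = -20
J (MIN): min(15, 13, 16) = 13
K (MIN): min(12, -8, 0) = -8
C (MAX): max(-20, 13, -8) = 13
L (MIN): min(15, 7) = 7
M (MIN): min(20, -7, -19) = -19
N (MIN): min(0, 19) = 0
D (MAX): max(7, -19, 0) = 7
A (MIN): min(13, 7) = 7
P (MIN): min(6, 12, 17, 15) = 6
Q (MIN): min(-16, -2, 1) = -16
E (MAX): max(6, -16) = 6
R (MIN): min(19, 5) = 5
S (MIN): min(-9, 10, 11) = -9
F (MAX): max(5, -9) = 5
T (MIN): min(2, 0) = 0
U (MIN): min(10, -12) = -12
G (MAX): max(0, -12) = 0
B (MIN): min(6, 5, 0) = 0
R0 (MAX): max(7, 0) = 7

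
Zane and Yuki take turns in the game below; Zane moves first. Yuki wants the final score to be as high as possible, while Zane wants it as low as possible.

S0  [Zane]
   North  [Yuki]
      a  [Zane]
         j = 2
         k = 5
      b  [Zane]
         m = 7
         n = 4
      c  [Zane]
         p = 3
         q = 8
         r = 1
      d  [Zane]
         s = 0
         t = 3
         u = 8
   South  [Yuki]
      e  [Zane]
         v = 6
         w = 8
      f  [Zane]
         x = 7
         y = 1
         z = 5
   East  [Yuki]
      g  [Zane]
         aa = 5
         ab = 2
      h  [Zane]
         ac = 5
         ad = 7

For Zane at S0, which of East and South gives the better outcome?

g (Zane): min(5, 2) = 2
h (Zane): min(5, 7) = 5
East (Yuki): max(2, 5) = 5
e (Zane): min(6, 8) = 6
f (Zane): min(7, 1, 5) = 1
South (Yuki): max(6, 1) = 6
Zane prefers the lower value; East=5, South=6. East is better since 5 < 6.

East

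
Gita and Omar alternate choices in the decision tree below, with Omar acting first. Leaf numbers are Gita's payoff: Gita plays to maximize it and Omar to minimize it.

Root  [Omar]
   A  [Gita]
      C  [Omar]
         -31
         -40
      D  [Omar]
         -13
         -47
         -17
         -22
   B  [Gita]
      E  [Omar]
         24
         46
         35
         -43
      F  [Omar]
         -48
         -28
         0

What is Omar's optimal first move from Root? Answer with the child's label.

C (Omar): min(-31, -40) = -40
D (Omar): min(-13, -47, -17, -22) = -47
A (Gita): max(-40, -47) = -40
E (Omar): min(24, 46, 35, -43) = -43
F (Omar): min(-48, -28, 0) = -48
B (Gita): max(-43, -48) = -43
Root (Omar): min(-40, -43) = -43
Omar at Root wants the lowest of {A=-40, B=-43}, so chooses B.

B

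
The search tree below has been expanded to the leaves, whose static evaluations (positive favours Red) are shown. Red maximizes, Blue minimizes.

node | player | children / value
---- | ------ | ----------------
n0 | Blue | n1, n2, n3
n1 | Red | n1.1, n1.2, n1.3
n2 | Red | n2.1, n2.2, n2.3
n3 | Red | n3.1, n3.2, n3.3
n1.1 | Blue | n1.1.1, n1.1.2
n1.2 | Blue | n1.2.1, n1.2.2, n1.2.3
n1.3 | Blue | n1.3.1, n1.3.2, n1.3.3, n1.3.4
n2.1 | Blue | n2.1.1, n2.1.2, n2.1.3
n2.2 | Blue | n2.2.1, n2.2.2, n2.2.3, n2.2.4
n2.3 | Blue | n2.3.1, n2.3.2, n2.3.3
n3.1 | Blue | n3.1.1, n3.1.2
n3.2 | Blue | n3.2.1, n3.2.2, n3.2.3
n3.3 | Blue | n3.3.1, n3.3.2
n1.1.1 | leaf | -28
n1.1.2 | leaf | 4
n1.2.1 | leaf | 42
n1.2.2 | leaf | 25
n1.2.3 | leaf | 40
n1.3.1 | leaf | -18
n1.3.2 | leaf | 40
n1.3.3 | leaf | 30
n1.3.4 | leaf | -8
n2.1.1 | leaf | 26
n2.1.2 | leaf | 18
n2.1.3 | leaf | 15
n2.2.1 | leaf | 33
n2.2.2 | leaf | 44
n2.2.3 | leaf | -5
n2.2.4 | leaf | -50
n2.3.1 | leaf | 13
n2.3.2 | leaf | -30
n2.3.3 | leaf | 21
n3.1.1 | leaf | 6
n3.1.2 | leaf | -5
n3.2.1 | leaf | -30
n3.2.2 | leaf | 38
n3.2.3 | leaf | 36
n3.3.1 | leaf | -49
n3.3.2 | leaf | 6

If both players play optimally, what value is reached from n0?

-5

n1.1 (Blue): min(-28, 4) = -28
n1.2 (Blue): min(42, 25, 40) = 25
n1.3 (Blue): min(-18, 40, 30, -8) = -18
n1 (Red): max(-28, 25, -18) = 25
n2.1 (Blue): min(26, 18, 15) = 15
n2.2 (Blue): min(33, 44, -5, -50) = -50
n2.3 (Blue): min(13, -30, 21) = -30
n2 (Red): max(15, -50, -30) = 15
n3.1 (Blue): min(6, -5) = -5
n3.2 (Blue): min(-30, 38, 36) = -30
n3.3 (Blue): min(-49, 6) = -49
n3 (Red): max(-5, -30, -49) = -5
n0 (Blue): min(25, 15, -5) = -5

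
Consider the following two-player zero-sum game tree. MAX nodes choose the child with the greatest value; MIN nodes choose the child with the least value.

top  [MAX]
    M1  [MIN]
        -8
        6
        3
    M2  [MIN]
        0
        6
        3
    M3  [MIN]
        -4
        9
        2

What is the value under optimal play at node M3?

-4

M3 (MIN): min(-4, 9, 2) = -4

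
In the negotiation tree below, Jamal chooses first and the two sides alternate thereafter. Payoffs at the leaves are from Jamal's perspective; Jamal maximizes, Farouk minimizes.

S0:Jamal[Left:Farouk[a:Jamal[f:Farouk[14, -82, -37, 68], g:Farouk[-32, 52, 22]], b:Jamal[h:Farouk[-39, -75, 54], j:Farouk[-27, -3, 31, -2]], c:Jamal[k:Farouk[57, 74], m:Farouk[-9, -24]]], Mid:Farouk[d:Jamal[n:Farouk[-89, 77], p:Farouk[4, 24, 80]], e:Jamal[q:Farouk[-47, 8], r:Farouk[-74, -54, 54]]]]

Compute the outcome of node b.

h (Farouk): min(-39, -75, 54) = -75
j (Farouk): min(-27, -3, 31, -2) = -27
b (Jamal): max(-75, -27) = -27

-27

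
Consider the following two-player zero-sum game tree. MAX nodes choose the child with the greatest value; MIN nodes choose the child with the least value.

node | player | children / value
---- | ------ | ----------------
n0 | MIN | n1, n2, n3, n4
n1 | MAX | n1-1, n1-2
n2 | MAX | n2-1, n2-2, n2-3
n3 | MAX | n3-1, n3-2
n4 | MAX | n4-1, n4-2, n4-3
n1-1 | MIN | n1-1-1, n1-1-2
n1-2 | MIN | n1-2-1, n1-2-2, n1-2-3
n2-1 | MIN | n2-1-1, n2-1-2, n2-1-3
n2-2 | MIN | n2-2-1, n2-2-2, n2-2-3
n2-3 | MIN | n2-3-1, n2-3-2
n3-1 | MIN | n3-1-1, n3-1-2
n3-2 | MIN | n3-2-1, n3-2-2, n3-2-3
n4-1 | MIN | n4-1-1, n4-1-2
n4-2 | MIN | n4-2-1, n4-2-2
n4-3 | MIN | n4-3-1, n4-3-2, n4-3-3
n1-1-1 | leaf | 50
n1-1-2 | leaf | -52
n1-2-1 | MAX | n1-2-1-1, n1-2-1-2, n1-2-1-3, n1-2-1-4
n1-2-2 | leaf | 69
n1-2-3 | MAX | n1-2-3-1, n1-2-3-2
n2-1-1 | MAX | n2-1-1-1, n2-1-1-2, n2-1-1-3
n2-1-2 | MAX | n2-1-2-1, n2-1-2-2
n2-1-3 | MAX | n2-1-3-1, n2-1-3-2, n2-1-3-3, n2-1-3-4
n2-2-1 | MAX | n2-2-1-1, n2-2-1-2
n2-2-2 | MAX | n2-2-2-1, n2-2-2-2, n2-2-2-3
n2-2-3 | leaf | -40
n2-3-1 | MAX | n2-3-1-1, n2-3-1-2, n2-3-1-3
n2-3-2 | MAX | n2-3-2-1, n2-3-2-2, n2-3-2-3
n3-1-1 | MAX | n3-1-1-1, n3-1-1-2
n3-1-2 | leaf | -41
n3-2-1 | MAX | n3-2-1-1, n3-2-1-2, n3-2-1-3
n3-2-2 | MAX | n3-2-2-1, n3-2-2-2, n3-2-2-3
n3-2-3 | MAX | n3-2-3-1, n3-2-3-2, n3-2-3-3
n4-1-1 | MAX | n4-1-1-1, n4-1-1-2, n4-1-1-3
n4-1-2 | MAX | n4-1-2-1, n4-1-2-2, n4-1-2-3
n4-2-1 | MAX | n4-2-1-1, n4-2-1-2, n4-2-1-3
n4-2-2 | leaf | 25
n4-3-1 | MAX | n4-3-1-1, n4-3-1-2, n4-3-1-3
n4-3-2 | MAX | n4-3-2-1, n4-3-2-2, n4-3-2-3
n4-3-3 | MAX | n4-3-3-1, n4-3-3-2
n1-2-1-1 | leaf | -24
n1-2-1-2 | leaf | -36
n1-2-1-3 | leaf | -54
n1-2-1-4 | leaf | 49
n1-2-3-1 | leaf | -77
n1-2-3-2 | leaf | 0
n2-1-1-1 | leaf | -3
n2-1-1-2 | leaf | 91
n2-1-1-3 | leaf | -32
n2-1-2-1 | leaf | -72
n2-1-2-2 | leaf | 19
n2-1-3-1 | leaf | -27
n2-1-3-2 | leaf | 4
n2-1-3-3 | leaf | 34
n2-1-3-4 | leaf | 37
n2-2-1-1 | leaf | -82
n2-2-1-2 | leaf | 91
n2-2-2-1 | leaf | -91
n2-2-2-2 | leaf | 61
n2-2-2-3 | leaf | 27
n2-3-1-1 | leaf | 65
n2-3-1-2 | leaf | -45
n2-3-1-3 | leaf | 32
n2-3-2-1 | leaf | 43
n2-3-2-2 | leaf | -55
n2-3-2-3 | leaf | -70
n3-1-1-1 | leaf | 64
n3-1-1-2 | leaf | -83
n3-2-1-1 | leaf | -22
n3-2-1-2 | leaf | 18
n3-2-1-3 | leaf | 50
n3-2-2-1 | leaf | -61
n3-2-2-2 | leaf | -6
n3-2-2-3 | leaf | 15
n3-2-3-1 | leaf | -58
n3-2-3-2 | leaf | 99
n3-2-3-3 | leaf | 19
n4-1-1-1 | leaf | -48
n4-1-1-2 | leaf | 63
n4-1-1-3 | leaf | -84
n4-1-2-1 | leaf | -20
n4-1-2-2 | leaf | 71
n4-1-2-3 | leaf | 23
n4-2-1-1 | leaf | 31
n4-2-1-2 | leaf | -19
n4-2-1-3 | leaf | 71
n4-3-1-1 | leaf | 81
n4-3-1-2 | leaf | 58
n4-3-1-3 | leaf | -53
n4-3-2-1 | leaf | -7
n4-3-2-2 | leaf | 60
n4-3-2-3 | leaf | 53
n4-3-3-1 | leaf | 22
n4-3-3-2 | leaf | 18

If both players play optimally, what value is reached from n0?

0

n1-1 (MIN): min(50, -52) = -52
n1-2-1 (MAX): max(-24, -36, -54, 49) = 49
n1-2-3 (MAX): max(-77, 0) = 0
n1-2 (MIN): min(49, 69, 0) = 0
n1 (MAX): max(-52, 0) = 0
n2-1-1 (MAX): max(-3, 91, -32) = 91
n2-1-2 (MAX): max(-72, 19) = 19
n2-1-3 (MAX): max(-27, 4, 34, 37) = 37
n2-1 (MIN): min(91, 19, 37) = 19
n2-2-1 (MAX): max(-82, 91) = 91
n2-2-2 (MAX): max(-91, 61, 27) = 61
n2-2 (MIN): min(91, 61, -40) = -40
n2-3-1 (MAX): max(65, -45, 32) = 65
n2-3-2 (MAX): max(43, -55, -70) = 43
n2-3 (MIN): min(65, 43) = 43
n2 (MAX): max(19, -40, 43) = 43
n3-1-1 (MAX): max(64, -83) = 64
n3-1 (MIN): min(64, -41) = -41
n3-2-1 (MAX): max(-22, 18, 50) = 50
n3-2-2 (MAX): max(-61, -6, 15) = 15
n3-2-3 (MAX): max(-58, 99, 19) = 99
n3-2 (MIN): min(50, 15, 99) = 15
n3 (MAX): max(-41, 15) = 15
n4-1-1 (MAX): max(-48, 63, -84) = 63
n4-1-2 (MAX): max(-20, 71, 23) = 71
n4-1 (MIN): min(63, 71) = 63
n4-2-1 (MAX): max(31, -19, 71) = 71
n4-2 (MIN): min(71, 25) = 25
n4-3-1 (MAX): max(81, 58, -53) = 81
n4-3-2 (MAX): max(-7, 60, 53) = 60
n4-3-3 (MAX): max(22, 18) = 22
n4-3 (MIN): min(81, 60, 22) = 22
n4 (MAX): max(63, 25, 22) = 63
n0 (MIN): min(0, 43, 15, 63) = 0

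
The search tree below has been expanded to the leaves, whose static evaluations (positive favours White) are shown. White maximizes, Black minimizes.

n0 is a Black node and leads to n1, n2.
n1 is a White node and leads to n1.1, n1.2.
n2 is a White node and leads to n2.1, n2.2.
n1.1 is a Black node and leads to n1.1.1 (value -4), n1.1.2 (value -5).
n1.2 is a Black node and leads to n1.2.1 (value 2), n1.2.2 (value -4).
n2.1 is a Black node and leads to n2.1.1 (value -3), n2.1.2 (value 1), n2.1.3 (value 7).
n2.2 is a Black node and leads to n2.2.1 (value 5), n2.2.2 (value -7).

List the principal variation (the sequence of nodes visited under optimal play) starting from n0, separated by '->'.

n1.1 (Black): min(-4, -5) = -5
n1.2 (Black): min(2, -4) = -4
n1 (White): max(-5, -4) = -4
n2.1 (Black): min(-3, 1, 7) = -3
n2.2 (Black): min(5, -7) = -7
n2 (White): max(-3, -7) = -3
n0 (Black): min(-4, -3) = -4
At n0, Black picks n1 (lowest: -4).
At n1, White picks n1.2 (highest: -4).
At n1.2, Black picks n1.2.2 (lowest: -4).
Terminal value -4.

n0 -> n1 -> n1.2 -> n1.2.2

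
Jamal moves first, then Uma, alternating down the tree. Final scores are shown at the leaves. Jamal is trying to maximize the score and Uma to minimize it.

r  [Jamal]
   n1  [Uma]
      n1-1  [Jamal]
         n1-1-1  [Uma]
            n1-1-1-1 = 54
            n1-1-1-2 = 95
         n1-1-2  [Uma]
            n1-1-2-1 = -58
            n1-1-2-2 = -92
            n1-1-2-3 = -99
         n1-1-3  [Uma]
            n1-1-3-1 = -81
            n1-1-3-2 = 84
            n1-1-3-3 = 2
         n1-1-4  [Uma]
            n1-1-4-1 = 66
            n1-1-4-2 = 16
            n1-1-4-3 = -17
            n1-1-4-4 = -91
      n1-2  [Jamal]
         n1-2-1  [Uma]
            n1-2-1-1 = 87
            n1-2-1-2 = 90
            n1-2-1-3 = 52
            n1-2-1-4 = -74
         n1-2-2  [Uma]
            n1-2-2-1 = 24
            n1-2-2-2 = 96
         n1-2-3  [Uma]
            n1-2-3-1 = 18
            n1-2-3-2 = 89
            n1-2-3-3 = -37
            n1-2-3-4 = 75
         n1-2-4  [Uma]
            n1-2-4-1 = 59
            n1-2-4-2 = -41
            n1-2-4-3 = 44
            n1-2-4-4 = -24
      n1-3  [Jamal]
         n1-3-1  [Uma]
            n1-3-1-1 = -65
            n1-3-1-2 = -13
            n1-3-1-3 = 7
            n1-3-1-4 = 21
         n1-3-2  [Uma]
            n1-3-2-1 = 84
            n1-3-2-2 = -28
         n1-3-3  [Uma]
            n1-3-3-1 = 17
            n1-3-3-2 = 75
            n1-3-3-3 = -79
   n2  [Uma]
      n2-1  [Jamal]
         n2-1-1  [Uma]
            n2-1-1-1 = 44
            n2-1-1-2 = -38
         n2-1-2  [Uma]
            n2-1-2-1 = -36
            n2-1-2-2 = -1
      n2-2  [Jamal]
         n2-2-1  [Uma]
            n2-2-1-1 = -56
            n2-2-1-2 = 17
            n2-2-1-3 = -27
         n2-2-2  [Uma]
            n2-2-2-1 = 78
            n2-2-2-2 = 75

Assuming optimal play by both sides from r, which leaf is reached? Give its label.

n1-1-1 (Uma): min(54, 95) = 54
n1-1-2 (Uma): min(-58, -92, -99) = -99
n1-1-3 (Uma): min(-81, 84, 2) = -81
n1-1-4 (Uma): min(66, 16, -17, -91) = -91
n1-1 (Jamal): max(54, -99, -81, -91) = 54
n1-2-1 (Uma): min(87, 90, 52, -74) = -74
n1-2-2 (Uma): min(24, 96) = 24
n1-2-3 (Uma): min(18, 89, -37, 75) = -37
n1-2-4 (Uma): min(59, -41, 44, -24) = -41
n1-2 (Jamal): max(-74, 24, -37, -41) = 24
n1-3-1 (Uma): min(-65, -13, 7, 21) = -65
n1-3-2 (Uma): min(84, -28) = -28
n1-3-3 (Uma): min(17, 75, -79) = -79
n1-3 (Jamal): max(-65, -28, -79) = -28
n1 (Uma): min(54, 24, -28) = -28
n2-1-1 (Uma): min(44, -38) = -38
n2-1-2 (Uma): min(-36, -1) = -36
n2-1 (Jamal): max(-38, -36) = -36
n2-2-1 (Uma): min(-56, 17, -27) = -56
n2-2-2 (Uma): min(78, 75) = 75
n2-2 (Jamal): max(-56, 75) = 75
n2 (Uma): min(-36, 75) = -36
r (Jamal): max(-28, -36) = -28
At r, Jamal picks n1 (highest: -28).
At n1, Uma picks n1-3 (lowest: -28).
At n1-3, Jamal picks n1-3-2 (highest: -28).
At n1-3-2, Uma picks n1-3-2-2 (lowest: -28).
Terminal value -28.

n1-3-2-2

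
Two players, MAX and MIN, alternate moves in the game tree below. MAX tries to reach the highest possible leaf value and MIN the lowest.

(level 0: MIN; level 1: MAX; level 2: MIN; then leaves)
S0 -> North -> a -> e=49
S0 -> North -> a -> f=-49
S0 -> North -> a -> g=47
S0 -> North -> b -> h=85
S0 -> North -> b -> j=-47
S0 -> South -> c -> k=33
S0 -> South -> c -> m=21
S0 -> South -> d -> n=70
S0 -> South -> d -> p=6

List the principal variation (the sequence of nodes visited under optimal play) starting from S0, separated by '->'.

a (MIN): min(49, -49, 47) = -49
b (MIN): min(85, -47) = -47
North (MAX): max(-49, -47) = -47
c (MIN): min(33, 21) = 21
d (MIN): min(70, 6) = 6
South (MAX): max(21, 6) = 21
S0 (MIN): min(-47, 21) = -47
At S0, MIN picks North (lowest: -47).
At North, MAX picks b (highest: -47).
At b, MIN picks j (lowest: -47).
Terminal value -47.

S0 -> North -> b -> j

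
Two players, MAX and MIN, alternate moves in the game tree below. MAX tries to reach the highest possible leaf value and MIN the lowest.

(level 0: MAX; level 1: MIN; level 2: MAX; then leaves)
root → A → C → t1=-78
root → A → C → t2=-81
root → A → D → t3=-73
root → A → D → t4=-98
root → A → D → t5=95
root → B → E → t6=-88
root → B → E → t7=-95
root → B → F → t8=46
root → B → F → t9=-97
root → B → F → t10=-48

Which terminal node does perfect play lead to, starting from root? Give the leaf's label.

C (MAX): max(-78, -81) = -78
D (MAX): max(-73, -98, 95) = 95
A (MIN): min(-78, 95) = -78
E (MAX): max(-88, -95) = -88
F (MAX): max(46, -97, -48) = 46
B (MIN): min(-88, 46) = -88
root (MAX): max(-78, -88) = -78
At root, MAX picks A (highest: -78).
At A, MIN picks C (lowest: -78).
At C, MAX picks t1 (highest: -78).
Terminal value -78.

t1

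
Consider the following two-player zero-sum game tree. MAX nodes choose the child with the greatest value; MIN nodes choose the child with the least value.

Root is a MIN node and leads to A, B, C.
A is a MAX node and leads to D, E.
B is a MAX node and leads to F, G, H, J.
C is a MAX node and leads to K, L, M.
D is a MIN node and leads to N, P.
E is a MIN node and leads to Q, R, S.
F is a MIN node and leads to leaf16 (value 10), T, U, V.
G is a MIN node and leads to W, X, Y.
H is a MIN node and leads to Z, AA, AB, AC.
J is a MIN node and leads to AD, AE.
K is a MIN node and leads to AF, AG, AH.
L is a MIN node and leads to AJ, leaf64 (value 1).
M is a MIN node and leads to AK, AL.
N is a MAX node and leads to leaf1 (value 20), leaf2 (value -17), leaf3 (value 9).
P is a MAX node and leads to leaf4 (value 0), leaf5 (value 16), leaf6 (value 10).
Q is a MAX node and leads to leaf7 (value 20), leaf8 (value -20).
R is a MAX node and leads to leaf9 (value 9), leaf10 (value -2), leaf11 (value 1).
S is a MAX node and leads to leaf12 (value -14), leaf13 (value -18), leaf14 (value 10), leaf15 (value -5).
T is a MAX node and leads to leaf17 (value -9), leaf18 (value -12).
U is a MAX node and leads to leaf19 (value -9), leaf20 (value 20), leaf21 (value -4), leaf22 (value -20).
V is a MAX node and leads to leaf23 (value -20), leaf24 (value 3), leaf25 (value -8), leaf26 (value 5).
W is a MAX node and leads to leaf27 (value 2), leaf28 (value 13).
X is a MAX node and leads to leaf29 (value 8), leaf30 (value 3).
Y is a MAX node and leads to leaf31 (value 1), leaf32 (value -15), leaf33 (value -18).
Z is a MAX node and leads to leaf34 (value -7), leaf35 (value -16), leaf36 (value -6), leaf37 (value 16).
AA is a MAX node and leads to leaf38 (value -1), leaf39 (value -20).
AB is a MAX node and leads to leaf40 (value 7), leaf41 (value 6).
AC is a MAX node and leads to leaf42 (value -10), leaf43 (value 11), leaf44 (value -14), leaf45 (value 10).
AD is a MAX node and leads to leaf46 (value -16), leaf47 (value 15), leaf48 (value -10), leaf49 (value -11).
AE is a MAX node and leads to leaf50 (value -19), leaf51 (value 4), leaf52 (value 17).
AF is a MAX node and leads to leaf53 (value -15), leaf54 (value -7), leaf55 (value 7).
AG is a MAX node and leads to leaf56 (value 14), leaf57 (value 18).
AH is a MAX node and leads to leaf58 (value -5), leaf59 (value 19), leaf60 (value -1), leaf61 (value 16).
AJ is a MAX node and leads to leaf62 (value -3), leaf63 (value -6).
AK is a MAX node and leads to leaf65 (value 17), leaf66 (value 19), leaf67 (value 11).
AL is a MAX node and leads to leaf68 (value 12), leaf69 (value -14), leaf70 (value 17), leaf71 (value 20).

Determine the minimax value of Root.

15

N (MAX): max(20, -17, 9) = 20
P (MAX): max(0, 16, 10) = 16
D (MIN): min(20, 16) = 16
Q (MAX): max(20, -20) = 20
R (MAX): max(9, -2, 1) = 9
S (MAX): max(-14, -18, 10, -5) = 10
E (MIN): min(20, 9, 10) = 9
A (MAX): max(16, 9) = 16
T (MAX): max(-9, -12) = -9
U (MAX): max(-9, 20, -4, -20) = 20
V (MAX): max(-20, 3, -8, 5) = 5
F (MIN): min(10, -9, 20, 5) = -9
W (MAX): max(2, 13) = 13
X (MAX): max(8, 3) = 8
Y (MAX): max(1, -15, -18) = 1
G (MIN): min(13, 8, 1) = 1
Z (MAX): max(-7, -16, -6, 16) = 16
AA (MAX): max(-1, -20) = -1
AB (MAX): max(7, 6) = 7
AC (MAX): max(-10, 11, -14, 10) = 11
H (MIN): min(16, -1, 7, 11) = -1
AD (MAX): max(-16, 15, -10, -11) = 15
AE (MAX): max(-19, 4, 17) = 17
J (MIN): min(15, 17) = 15
B (MAX): max(-9, 1, -1, 15) = 15
AF (MAX): max(-15, -7, 7) = 7
AG (MAX): max(14, 18) = 18
AH (MAX): max(-5, 19, -1, 16) = 19
K (MIN): min(7, 18, 19) = 7
AJ (MAX): max(-3, -6) = -3
L (MIN): min(-3, 1) = -3
AK (MAX): max(17, 19, 11) = 19
AL (MAX): max(12, -14, 17, 20) = 20
M (MIN): min(19, 20) = 19
C (MAX): max(7, -3, 19) = 19
Root (MIN): min(16, 15, 19) = 15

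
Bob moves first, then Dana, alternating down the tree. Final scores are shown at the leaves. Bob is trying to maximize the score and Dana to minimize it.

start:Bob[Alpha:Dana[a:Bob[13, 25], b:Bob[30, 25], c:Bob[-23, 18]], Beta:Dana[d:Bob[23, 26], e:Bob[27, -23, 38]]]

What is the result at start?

a (Bob): max(13, 25) = 25
b (Bob): max(30, 25) = 30
c (Bob): max(-23, 18) = 18
Alpha (Dana): min(25, 30, 18) = 18
d (Bob): max(23, 26) = 26
e (Bob): max(27, -23, 38) = 38
Beta (Dana): min(26, 38) = 26
start (Bob): max(18, 26) = 26

26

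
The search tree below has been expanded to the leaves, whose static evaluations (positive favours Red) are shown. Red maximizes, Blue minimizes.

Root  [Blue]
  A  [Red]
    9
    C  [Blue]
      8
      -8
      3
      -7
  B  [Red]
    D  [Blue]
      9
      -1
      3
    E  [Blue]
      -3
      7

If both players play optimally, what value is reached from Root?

C (Blue): min(8, -8, 3, -7) = -8
A (Red): max(9, -8) = 9
D (Blue): min(9, -1, 3) = -1
E (Blue): min(-3, 7) = -3
B (Red): max(-1, -3) = -1
Root (Blue): min(9, -1) = -1

-1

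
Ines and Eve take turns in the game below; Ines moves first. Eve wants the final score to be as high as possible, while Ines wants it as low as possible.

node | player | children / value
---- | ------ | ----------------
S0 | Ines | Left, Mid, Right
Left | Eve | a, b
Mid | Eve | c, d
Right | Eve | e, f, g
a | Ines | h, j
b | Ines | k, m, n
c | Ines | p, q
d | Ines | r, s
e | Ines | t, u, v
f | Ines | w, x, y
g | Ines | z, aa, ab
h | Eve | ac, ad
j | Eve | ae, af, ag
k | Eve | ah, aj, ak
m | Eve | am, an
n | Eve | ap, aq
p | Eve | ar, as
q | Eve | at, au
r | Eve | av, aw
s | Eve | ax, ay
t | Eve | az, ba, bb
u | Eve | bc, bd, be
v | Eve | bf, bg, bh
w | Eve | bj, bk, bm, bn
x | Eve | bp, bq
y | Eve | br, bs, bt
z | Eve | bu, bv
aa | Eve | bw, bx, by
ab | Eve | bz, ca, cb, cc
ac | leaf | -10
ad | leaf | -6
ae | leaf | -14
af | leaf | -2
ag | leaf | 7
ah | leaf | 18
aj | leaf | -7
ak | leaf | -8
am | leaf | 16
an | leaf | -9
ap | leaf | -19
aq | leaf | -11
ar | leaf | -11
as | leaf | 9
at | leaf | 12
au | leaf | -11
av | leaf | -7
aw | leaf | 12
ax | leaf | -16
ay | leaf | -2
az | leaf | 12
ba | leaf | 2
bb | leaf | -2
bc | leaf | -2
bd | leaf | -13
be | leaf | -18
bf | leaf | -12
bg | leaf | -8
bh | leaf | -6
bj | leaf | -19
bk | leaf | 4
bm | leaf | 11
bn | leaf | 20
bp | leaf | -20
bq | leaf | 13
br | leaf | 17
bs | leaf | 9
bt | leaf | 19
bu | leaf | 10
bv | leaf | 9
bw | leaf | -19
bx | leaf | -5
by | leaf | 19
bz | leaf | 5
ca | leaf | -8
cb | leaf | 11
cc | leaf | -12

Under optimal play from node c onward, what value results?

9

p (Eve): max(-11, 9) = 9
q (Eve): max(12, -11) = 12
c (Ines): min(9, 12) = 9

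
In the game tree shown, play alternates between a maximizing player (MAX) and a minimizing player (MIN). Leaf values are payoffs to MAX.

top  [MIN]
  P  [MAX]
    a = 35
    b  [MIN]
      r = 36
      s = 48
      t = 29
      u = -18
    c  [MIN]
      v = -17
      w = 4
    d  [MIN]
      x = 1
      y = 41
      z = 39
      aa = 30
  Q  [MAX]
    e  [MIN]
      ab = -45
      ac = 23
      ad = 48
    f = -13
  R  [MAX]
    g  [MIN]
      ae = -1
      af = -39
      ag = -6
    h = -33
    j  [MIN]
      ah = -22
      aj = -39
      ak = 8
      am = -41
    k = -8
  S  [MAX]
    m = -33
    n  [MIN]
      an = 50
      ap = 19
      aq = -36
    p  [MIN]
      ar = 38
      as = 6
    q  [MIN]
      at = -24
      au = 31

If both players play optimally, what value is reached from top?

-13

b (MIN): min(36, 48, 29, -18) = -18
c (MIN): min(-17, 4) = -17
d (MIN): min(1, 41, 39, 30) = 1
P (MAX): max(35, -18, -17, 1) = 35
e (MIN): min(-45, 23, 48) = -45
Q (MAX): max(-45, -13) = -13
g (MIN): min(-1, -39, -6) = -39
j (MIN): min(-22, -39, 8, -41) = -41
R (MAX): max(-39, -33, -41, -8) = -8
n (MIN): min(50, 19, -36) = -36
p (MIN): min(38, 6) = 6
q (MIN): min(-24, 31) = -24
S (MAX): max(-33, -36, 6, -24) = 6
top (MIN): min(35, -13, -8, 6) = -13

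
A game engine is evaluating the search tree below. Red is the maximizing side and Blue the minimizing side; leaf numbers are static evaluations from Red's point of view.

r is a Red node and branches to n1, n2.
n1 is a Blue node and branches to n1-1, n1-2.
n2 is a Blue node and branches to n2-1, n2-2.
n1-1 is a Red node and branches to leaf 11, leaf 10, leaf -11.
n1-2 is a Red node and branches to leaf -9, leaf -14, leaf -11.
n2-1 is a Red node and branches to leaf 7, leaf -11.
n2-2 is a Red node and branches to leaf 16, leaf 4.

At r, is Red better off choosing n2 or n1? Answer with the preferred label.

n2-1 (Red): max(7, -11) = 7
n2-2 (Red): max(16, 4) = 16
n2 (Blue): min(7, 16) = 7
n1-1 (Red): max(11, 10, -11) = 11
n1-2 (Red): max(-9, -14, -11) = -9
n1 (Blue): min(11, -9) = -9
Red prefers the higher value; n2=7, n1=-9. n2 is better since 7 > -9.

n2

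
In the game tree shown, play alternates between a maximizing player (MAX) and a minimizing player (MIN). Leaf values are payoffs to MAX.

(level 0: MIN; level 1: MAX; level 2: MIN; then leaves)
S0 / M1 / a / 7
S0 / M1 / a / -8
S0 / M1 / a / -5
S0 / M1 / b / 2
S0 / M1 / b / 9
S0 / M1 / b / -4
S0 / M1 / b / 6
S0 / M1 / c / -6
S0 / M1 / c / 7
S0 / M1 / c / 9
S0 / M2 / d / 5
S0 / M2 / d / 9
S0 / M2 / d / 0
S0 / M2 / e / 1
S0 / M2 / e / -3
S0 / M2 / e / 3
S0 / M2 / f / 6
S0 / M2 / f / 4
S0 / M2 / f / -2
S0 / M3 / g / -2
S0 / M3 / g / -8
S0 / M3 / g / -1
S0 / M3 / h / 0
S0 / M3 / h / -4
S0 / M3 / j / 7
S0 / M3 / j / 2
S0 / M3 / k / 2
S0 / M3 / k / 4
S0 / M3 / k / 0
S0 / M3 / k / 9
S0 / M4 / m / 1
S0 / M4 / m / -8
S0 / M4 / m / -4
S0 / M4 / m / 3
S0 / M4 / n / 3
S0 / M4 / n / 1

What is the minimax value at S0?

-4

a (MIN): min(7, -8, -5) = -8
b (MIN): min(2, 9, -4, 6) = -4
c (MIN): min(-6, 7, 9) = -6
M1 (MAX): max(-8, -4, -6) = -4
d (MIN): min(5, 9, 0) = 0
e (MIN): min(1, -3, 3) = -3
f (MIN): min(6, 4, -2) = -2
M2 (MAX): max(0, -3, -2) = 0
g (MIN): min(-2, -8, -1) = -8
h (MIN): min(0, -4) = -4
j (MIN): min(7, 2) = 2
k (MIN): min(2, 4, 0, 9) = 0
M3 (MAX): max(-8, -4, 2, 0) = 2
m (MIN): min(1, -8, -4, 3) = -8
n (MIN): min(3, 1) = 1
M4 (MAX): max(-8, 1) = 1
S0 (MIN): min(-4, 0, 2, 1) = -4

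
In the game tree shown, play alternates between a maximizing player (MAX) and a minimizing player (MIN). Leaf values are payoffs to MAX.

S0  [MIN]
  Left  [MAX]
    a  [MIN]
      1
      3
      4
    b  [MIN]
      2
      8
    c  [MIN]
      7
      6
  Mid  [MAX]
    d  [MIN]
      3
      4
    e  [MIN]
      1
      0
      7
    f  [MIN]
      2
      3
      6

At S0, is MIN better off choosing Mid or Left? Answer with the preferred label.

Mid

d (MIN): min(3, 4) = 3
e (MIN): min(1, 0, 7) = 0
f (MIN): min(2, 3, 6) = 2
Mid (MAX): max(3, 0, 2) = 3
a (MIN): min(1, 3, 4) = 1
b (MIN): min(2, 8) = 2
c (MIN): min(7, 6) = 6
Left (MAX): max(1, 2, 6) = 6
MIN prefers the lower value; Mid=3, Left=6. Mid is better since 3 < 6.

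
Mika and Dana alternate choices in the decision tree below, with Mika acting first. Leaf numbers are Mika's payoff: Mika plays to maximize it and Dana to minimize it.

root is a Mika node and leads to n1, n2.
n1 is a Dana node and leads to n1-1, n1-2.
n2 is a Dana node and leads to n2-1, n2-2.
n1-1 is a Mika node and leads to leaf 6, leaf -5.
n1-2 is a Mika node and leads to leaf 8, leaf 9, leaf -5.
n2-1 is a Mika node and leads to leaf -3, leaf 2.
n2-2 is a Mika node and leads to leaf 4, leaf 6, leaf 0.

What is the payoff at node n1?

6

n1-1 (Mika): max(6, -5) = 6
n1-2 (Mika): max(8, 9, -5) = 9
n1 (Dana): min(6, 9) = 6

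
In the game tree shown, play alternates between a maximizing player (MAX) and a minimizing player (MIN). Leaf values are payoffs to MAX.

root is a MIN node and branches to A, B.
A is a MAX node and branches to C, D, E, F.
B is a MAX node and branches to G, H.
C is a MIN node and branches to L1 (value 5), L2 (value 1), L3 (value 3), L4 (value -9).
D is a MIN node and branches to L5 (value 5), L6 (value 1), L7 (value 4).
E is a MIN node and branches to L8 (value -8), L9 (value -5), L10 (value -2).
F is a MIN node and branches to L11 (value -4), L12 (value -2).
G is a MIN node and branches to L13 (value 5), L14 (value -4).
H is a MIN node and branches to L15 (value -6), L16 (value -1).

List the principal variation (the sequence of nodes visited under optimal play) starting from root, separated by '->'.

root -> B -> G -> L14

C (MIN): min(5, 1, 3, -9) = -9
D (MIN): min(5, 1, 4) = 1
E (MIN): min(-8, -5, -2) = -8
F (MIN): min(-4, -2) = -4
A (MAX): max(-9, 1, -8, -4) = 1
G (MIN): min(5, -4) = -4
H (MIN): min(-6, -1) = -6
B (MAX): max(-4, -6) = -4
root (MIN): min(1, -4) = -4
At root, MIN picks B (lowest: -4).
At B, MAX picks G (highest: -4).
At G, MIN picks L14 (lowest: -4).
Terminal value -4.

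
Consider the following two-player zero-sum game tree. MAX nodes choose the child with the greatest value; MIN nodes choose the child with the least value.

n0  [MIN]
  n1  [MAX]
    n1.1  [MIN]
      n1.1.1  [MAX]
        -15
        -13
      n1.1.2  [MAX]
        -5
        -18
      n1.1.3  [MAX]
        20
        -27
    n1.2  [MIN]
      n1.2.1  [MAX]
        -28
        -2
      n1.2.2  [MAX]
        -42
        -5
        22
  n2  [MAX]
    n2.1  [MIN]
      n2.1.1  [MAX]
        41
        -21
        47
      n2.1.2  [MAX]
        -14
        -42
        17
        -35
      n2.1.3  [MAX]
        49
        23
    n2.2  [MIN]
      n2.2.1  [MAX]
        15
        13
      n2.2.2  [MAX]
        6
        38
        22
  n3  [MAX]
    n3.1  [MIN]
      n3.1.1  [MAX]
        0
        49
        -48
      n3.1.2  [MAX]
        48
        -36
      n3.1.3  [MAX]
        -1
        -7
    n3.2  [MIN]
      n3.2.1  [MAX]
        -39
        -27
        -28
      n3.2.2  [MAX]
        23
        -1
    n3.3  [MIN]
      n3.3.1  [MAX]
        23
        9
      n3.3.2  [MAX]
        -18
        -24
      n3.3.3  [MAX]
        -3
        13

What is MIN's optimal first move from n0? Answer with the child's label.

n1.1.1 (MAX): max(-15, -13) = -13
n1.1.2 (MAX): max(-5, -18) = -5
n1.1.3 (MAX): max(20, -27) = 20
n1.1 (MIN): min(-13, -5, 20) = -13
n1.2.1 (MAX): max(-28, -2) = -2
n1.2.2 (MAX): max(-42, -5, 22) = 22
n1.2 (MIN): min(-2, 22) = -2
n1 (MAX): max(-13, -2) = -2
n2.1.1 (MAX): max(41, -21, 47) = 47
n2.1.2 (MAX): max(-14, -42, 17, -35) = 17
n2.1.3 (MAX): max(49, 23) = 49
n2.1 (MIN): min(47, 17, 49) = 17
n2.2.1 (MAX): max(15, 13) = 15
n2.2.2 (MAX): max(6, 38, 22) = 38
n2.2 (MIN): min(15, 38) = 15
n2 (MAX): max(17, 15) = 17
n3.1.1 (MAX): max(0, 49, -48) = 49
n3.1.2 (MAX): max(48, -36) = 48
n3.1.3 (MAX): max(-1, -7) = -1
n3.1 (MIN): min(49, 48, -1) = -1
n3.2.1 (MAX): max(-39, -27, -28) = -27
n3.2.2 (MAX): max(23, -1) = 23
n3.2 (MIN): min(-27, 23) = -27
n3.3.1 (MAX): max(23, 9) = 23
n3.3.2 (MAX): max(-18, -24) = -18
n3.3.3 (MAX): max(-3, 13) = 13
n3.3 (MIN): min(23, -18, 13) = -18
n3 (MAX): max(-1, -27, -18) = -1
n0 (MIN): min(-2, 17, -1) = -2
MIN at n0 wants the lowest of {n1=-2, n2=17, n3=-1}, so chooses n1.

n1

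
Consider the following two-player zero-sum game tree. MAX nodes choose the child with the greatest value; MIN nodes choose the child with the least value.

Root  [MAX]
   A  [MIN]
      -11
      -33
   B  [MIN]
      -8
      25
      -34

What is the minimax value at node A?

A (MIN): min(-11, -33) = -33

-33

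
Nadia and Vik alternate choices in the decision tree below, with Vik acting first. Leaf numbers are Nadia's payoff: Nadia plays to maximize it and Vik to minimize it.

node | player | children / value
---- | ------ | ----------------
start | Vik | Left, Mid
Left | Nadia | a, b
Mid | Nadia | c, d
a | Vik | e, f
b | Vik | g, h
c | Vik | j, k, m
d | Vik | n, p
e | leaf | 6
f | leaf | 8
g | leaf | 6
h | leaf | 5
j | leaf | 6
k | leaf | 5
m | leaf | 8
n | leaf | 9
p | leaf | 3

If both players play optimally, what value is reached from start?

5

a (Vik): min(6, 8) = 6
b (Vik): min(6, 5) = 5
Left (Nadia): max(6, 5) = 6
c (Vik): min(6, 5, 8) = 5
d (Vik): min(9, 3) = 3
Mid (Nadia): max(5, 3) = 5
start (Vik): min(6, 5) = 5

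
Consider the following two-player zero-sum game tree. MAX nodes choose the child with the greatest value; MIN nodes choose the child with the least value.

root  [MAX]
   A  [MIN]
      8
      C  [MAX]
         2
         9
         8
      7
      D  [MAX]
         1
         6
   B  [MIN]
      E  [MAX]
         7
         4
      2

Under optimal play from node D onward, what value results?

6

D (MAX): max(1, 6) = 6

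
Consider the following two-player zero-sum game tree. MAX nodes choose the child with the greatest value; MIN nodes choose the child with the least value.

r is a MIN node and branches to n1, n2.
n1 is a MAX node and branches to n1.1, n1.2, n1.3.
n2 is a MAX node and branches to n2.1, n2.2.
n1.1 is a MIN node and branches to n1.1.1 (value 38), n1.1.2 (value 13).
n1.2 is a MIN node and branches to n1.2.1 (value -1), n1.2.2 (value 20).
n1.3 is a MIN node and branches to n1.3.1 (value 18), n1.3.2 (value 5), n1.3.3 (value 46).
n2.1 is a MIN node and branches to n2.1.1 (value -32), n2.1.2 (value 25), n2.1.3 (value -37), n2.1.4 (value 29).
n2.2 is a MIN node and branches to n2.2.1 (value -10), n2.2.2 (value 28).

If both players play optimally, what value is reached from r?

n1.1 (MIN): min(38, 13) = 13
n1.2 (MIN): min(-1, 20) = -1
n1.3 (MIN): min(18, 5, 46) = 5
n1 (MAX): max(13, -1, 5) = 13
n2.1 (MIN): min(-32, 25, -37, 29) = -37
n2.2 (MIN): min(-10, 28) = -10
n2 (MAX): max(-37, -10) = -10
r (MIN): min(13, -10) = -10

-10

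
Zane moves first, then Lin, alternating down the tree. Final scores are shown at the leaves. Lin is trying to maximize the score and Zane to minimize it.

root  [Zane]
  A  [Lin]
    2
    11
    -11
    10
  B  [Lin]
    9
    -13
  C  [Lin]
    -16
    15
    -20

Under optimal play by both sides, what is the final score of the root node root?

9

A (Lin): max(2, 11, -11, 10) = 11
B (Lin): max(9, -13) = 9
C (Lin): max(-16, 15, -20) = 15
root (Zane): min(11, 9, 15) = 9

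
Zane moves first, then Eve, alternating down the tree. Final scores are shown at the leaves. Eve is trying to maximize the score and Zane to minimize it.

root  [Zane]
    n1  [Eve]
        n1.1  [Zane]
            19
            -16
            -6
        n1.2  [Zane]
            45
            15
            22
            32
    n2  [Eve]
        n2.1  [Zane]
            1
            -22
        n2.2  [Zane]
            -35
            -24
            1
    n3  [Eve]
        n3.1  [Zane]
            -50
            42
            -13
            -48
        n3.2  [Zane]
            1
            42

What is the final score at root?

-22

n1.1 (Zane): min(19, -16, -6) = -16
n1.2 (Zane): min(45, 15, 22, 32) = 15
n1 (Eve): max(-16, 15) = 15
n2.1 (Zane): min(1, -22) = -22
n2.2 (Zane): min(-35, -24, 1) = -35
n2 (Eve): max(-22, -35) = -22
n3.1 (Zane): min(-50, 42, -13, -48) = -50
n3.2 (Zane): min(1, 42) = 1
n3 (Eve): max(-50, 1) = 1
root (Zane): min(15, -22, 1) = -22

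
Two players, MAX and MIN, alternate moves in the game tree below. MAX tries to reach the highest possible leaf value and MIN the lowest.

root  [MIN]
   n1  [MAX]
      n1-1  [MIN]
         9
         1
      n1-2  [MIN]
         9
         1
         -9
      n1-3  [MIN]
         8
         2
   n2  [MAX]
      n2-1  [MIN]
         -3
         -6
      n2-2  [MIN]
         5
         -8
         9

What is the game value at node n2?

n2-1 (MIN): min(-3, -6) = -6
n2-2 (MIN): min(5, -8, 9) = -8
n2 (MAX): max(-6, -8) = -6

-6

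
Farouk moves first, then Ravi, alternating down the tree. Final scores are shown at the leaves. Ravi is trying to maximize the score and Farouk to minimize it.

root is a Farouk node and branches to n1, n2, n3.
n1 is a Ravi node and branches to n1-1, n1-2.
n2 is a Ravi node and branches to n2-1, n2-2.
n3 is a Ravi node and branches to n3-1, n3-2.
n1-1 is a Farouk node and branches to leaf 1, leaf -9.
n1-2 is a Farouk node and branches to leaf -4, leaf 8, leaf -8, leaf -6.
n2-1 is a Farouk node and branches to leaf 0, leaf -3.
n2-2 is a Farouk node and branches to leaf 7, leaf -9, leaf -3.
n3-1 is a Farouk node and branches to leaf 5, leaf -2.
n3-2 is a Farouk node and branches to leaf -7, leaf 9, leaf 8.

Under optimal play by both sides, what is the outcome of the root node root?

-8

n1-1 (Farouk): min(1, -9) = -9
n1-2 (Farouk): min(-4, 8, -8, -6) = -8
n1 (Ravi): max(-9, -8) = -8
n2-1 (Farouk): min(0, -3) = -3
n2-2 (Farouk): min(7, -9, -3) = -9
n2 (Ravi): max(-3, -9) = -3
n3-1 (Farouk): min(5, -2) = -2
n3-2 (Farouk): min(-7, 9, 8) = -7
n3 (Ravi): max(-2, -7) = -2
root (Farouk): min(-8, -3, -2) = -8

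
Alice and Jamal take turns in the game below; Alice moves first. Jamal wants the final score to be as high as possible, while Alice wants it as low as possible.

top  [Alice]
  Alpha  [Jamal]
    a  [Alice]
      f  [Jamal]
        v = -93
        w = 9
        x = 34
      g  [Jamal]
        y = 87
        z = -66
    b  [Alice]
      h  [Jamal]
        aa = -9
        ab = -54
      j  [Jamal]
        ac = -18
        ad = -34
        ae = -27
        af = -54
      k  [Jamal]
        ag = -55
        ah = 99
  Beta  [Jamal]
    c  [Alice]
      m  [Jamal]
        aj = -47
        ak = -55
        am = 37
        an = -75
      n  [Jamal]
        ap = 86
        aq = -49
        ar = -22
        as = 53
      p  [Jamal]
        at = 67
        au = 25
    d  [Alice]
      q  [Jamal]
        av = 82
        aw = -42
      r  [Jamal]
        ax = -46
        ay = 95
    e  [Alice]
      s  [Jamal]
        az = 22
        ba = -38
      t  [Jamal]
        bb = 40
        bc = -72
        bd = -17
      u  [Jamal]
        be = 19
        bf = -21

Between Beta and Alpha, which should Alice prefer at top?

Alpha

m (Jamal): max(-47, -55, 37, -75) = 37
n (Jamal): max(86, -49, -22, 53) = 86
p (Jamal): max(67, 25) = 67
c (Alice): min(37, 86, 67) = 37
q (Jamal): max(82, -42) = 82
r (Jamal): max(-46, 95) = 95
d (Alice): min(82, 95) = 82
s (Jamal): max(22, -38) = 22
t (Jamal): max(40, -72, -17) = 40
u (Jamal): max(19, -21) = 19
e (Alice): min(22, 40, 19) = 19
Beta (Jamal): max(37, 82, 19) = 82
f (Jamal): max(-93, 9, 34) = 34
g (Jamal): max(87, -66) = 87
a (Alice): min(34, 87) = 34
h (Jamal): max(-9, -54) = -9
j (Jamal): max(-18, -34, -27, -54) = -18
k (Jamal): max(-55, 99) = 99
b (Alice): min(-9, -18, 99) = -18
Alpha (Jamal): max(34, -18) = 34
Alice prefers the lower value; Beta=82, Alpha=34. Alpha is better since 34 < 82.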